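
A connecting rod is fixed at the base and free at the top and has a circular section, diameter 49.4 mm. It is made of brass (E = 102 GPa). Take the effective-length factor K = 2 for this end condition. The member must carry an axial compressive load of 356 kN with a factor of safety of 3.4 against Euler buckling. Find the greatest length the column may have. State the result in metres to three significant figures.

I = πd⁴/64 = π×49.4⁴/64 = 2.923×10^5 mm⁴
I = 2.923×10^-7 m⁴
Required critical load P_cr = n·P = 3.4 × 356 = 1210 kN = 1.210×10^6 N
From P_cr = π²EI/(K·L)²:  L = (1/K)·√(π²EI/P_cr) = (1/2)·√(π²×1.02×10^11×2.923×10^-7/1.210×10^6)
L = 0.247 m

L_max ≈ 0.247 m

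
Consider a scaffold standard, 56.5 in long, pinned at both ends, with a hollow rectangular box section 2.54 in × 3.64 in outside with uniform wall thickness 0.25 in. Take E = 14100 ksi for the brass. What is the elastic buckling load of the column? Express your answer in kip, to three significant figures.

Inner dimensions: h_i = 3.64 − 2×0.25 = 3.140 in, b_i = 2.54 − 2×0.25 = 2.040 in
Weak-axis I_min = (h_o·b_o³ − h_i·b_i³)/12 with b_o = 2.54, b_i = 2.040 in (shorter outer/inner sides).
I_min = (3.64×2.54³ − 3.140×2.040³)/12 = 2.749 in⁴
Effective length L_e = K·L = 1 × 56.5 = 56.50 in
P_cr = π²EI / L_e² = π² × 14100×10³ × 2.749 / 56.50² = 1.199×10^5 lb

P_cr ≈ 120 kip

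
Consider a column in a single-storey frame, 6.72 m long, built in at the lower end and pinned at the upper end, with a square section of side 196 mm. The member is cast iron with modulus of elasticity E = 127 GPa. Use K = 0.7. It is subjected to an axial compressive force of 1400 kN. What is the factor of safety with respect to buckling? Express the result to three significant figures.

I = a⁴/12 = 196⁴/12 = 1.230×10^8 mm⁴
I = 1.230×10^8 mm⁴ = 1.230×10^-4 m⁴
Effective length L_e = K·L = 0.7 × 6.72 = 4.704 m
P_cr = π²EI / L_e² = π² × 127×10⁹ × 1.230×10^-4 / 4.704² = 6.966×10^6 N
Factor of safety n = P_cr / P = 6966.5 / 1400 = 4.98

n ≈ 4.98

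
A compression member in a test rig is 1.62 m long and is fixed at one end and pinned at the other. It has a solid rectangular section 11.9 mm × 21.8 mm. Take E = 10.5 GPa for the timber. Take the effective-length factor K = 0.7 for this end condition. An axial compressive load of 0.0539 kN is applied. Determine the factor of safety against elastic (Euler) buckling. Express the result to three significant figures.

Buckling occurs about the weak axis: I_min = h·b³/12 with b = 11.9 mm (the shorter side).
I_min = 21.8×11.9³/12 = 3.061×10^3 mm⁴
I = 3.061×10^3 mm⁴ = 3.061×10^-9 m⁴
Effective length L_e = K·L = 0.7 × 1.62 = 1.134 m
P_cr = π²EI / L_e² = π² × 10.5×10⁹ × 3.061×10^-9 / 1.134² = 246.7 N
Factor of safety n = P_cr / P = 0.24671 / 0.0539 = 4.58

n ≈ 4.58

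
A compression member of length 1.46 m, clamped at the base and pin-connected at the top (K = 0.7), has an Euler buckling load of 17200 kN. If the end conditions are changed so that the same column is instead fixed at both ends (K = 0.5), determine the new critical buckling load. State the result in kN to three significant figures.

P_cr ∝ 1/K², so P_cr,new = P_cr,old × (K_old/K_new)² = 17200 × (0.7/0.5)²
= 17200 × 1.960 = 33700 kN

P_cr ≈ 33700 kN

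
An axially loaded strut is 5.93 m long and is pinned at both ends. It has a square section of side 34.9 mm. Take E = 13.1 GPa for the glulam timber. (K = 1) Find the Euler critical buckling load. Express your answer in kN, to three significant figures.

P_cr ≈ 0.455 kN

I = a⁴/12 = 34.9⁴/12 = 1.236×10^5 mm⁴
I = 1.236×10^5 mm⁴ = 1.236×10^-7 m⁴
Effective length L_e = K·L = 1 × 5.93 = 5.930 m
P_cr = π²EI / L_e² = π² × 13.1×10⁹ × 1.236×10^-7 / 5.930² = 454.6 N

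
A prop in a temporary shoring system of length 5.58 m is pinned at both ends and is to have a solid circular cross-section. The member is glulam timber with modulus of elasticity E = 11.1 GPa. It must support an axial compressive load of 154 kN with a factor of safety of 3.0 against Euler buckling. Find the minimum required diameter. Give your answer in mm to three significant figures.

d ≈ 227 mm

Required P_cr = n·P = 3.0 × 154 = 462.0 kN
L_e = K·L = 1 × 5.58 = 5.580 m
Required I = P_cr·L_e²/(π²E) = 4.620×10^5 × 5.580² / (π² × 1.11×10^10) = 1.313×10^-4 m⁴
I_req = 1.313×10^8 mm⁴
Solid circle: I = πd⁴/64  ⇒  d = (64I/π)^(1/4) = (64×1.313×10^8/π)^(1/4) = 227 mm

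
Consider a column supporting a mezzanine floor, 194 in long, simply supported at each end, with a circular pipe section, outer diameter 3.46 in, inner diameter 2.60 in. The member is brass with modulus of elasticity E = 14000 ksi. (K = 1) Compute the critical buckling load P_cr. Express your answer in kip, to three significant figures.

d_o = 3.46 in, d_i = 2.60 in
I = π(d_o⁴ − d_i⁴)/64 = π(3.46⁴ − 2.600⁴)/64 = 4.792 in⁴
Effective length L_e = K·L = 1 × 194 = 194.0 in
P_cr = π²EI / L_e² = π² × 14000×10³ × 4.792 / 194.0² = 1.759×10^4 lb

P_cr ≈ 17.6 kip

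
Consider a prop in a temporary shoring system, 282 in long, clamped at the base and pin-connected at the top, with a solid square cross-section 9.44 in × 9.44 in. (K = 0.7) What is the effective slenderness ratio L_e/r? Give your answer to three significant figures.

I = a⁴/12 = 9.44⁴/12 = 661.8 in⁴
A = 89.11 in²;  r_min = √(I/A) = √(661.8/89.11) = 2.725 in
L_e = K·L = 0.7 × 282 = 197.4 in
λ = L_e / r_min = 197.40 / 2.725 = 72.4

λ ≈ 72.4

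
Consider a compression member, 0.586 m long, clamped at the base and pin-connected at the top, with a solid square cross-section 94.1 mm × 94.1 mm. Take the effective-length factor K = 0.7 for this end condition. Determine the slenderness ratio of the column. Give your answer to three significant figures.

λ ≈ 15.1

I = a⁴/12 = 94.1⁴/12 = 6.534×10^6 mm⁴
A = 8.855×10^3 mm²;  r_min = √(I/A) = √(6.534×10^6/8.855×10^3) = 27.16 mm
L_e = K·L = 0.7 × 0.586 m = 0.4102 m = 410.20 mm
λ = L_e / r_min = 410.20 / 27.16 = 15.1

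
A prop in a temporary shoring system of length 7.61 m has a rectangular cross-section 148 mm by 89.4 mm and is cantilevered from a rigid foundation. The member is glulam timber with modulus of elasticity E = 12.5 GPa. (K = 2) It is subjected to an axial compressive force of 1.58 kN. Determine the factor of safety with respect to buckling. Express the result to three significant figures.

Buckling occurs about the weak axis: I_min = h·b³/12 with b = 89.4 mm (the shorter side).
I_min = 148×89.4³/12 = 8.812×10^6 mm⁴
I = 8.812×10^6 mm⁴ = 8.812×10^-6 m⁴
Effective length L_e = K·L = 2 × 7.61 = 15.22 m
P_cr = π²EI / L_e² = π² × 12.5×10⁹ × 8.812×10^-6 / 15.22² = 4.693×10^3 N
Factor of safety n = P_cr / P = 4.6932 / 1.58 = 2.97

n ≈ 2.97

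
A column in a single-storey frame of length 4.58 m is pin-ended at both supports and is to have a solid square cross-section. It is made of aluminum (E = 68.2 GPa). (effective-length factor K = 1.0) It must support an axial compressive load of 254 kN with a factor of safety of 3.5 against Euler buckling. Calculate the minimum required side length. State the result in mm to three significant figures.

Required P_cr = n·P = 3.5 × 254 = 889.0 kN
L_e = K·L = 1 × 4.58 = 4.580 m
Required I = P_cr·L_e²/(π²E) = 8.890×10^5 × 4.580² / (π² × 6.82×10^10) = 2.770×10^-5 m⁴
I_req = 2.770×10^7 mm⁴
Solid square: I = a⁴/12  ⇒  a = (12I)^(1/4) = (12×2.770×10^7)^(1/4) = 135 mm

a ≈ 135 mm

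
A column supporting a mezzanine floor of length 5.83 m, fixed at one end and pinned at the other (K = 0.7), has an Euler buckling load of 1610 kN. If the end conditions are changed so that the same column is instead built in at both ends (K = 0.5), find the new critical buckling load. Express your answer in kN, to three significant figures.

P_cr ≈ 3160 kN

P_cr ∝ 1/K², so P_cr,new = P_cr,old × (K_old/K_new)² = 1610 × (0.7/0.5)²
= 1610 × 1.960 = 3160 kN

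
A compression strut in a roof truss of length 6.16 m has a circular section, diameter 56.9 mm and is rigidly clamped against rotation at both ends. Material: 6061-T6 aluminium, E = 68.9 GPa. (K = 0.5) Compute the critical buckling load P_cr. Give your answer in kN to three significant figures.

I = πd⁴/64 = π×56.9⁴/64 = 5.145×10^5 mm⁴
I = 5.145×10^5 mm⁴ = 5.145×10^-7 m⁴
Effective length L_e = K·L = 0.5 × 6.16 = 3.080 m
P_cr = π²EI / L_e² = π² × 68.9×10⁹ × 5.145×10^-7 / 3.080² = 3.688×10^4 N

P_cr ≈ 36.9 kN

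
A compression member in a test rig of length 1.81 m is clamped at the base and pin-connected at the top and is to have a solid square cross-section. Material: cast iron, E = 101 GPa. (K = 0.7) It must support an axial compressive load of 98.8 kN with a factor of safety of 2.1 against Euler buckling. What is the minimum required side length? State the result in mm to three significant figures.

a ≈ 44.7 mm

Required P_cr = n·P = 2.1 × 98.8 = 207.5 kN
L_e = K·L = 0.7 × 1.81 = 1.267 m
Required I = P_cr·L_e²/(π²E) = 2.075×10^5 × 1.267² / (π² × 1.01×10^11) = 3.341×10^-7 m⁴
I_req = 3.341×10^5 mm⁴
Solid square: I = a⁴/12  ⇒  a = (12I)^(1/4) = (12×3.341×10^5)^(1/4) = 44.7 mm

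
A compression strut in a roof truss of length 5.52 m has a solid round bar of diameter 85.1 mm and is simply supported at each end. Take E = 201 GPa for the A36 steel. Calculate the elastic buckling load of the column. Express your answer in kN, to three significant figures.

I = πd⁴/64 = π×85.1⁴/64 = 2.574×10^6 mm⁴
I = 2.574×10^6 mm⁴ = 2.574×10^-6 m⁴
Effective length L_e = K·L = 1 × 5.52 = 5.520 m
P_cr = π²EI / L_e² = π² × 201×10⁹ × 2.574×10^-6 / 5.520² = 1.676×10^5 N

P_cr ≈ 168 kN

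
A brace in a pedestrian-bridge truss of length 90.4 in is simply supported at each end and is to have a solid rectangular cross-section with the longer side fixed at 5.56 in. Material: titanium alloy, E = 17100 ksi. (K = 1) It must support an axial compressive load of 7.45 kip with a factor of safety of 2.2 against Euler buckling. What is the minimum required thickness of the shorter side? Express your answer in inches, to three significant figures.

b ≈ 1.20 in

Required P_cr = n·P = 2.2 × 7.45 = 16.39 kip
L_e = K·L = 1 × 90.4 = 90.40 in
Required I = P_cr·L_e²/(π²E) = 1.639×10^4 × 90.40² / (π² × 1.71×10^7) = 0.7936 in⁴
Rectangle, weak axis: I_min = h·b³/12 with h = 5.56 in fixed  ⇒  b = (12I/h)^(1/3) = 1.20 in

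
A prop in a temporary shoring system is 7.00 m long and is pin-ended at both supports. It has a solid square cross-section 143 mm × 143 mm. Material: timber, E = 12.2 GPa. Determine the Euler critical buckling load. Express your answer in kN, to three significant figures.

P_cr ≈ 85.6 kN

I = a⁴/12 = 143⁴/12 = 3.485×10^7 mm⁴
I = 3.485×10^7 mm⁴ = 3.485×10^-5 m⁴
Effective length L_e = K·L = 1 × 7.00 = 7.000 m
P_cr = π²EI / L_e² = π² × 12.2×10⁹ × 3.485×10^-5 / 7.000² = 8.563×10^4 N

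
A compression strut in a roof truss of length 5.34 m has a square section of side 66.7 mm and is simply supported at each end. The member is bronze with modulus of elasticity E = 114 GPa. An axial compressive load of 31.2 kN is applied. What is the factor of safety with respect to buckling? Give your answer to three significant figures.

I = a⁴/12 = 66.7⁴/12 = 1.649×10^6 mm⁴
I = 1.649×10^6 mm⁴ = 1.649×10^-6 m⁴
Effective length L_e = K·L = 1 × 5.34 = 5.340 m
P_cr = π²EI / L_e² = π² × 114×10⁹ × 1.649×10^-6 / 5.340² = 6.508×10^4 N
Factor of safety n = P_cr / P = 65.079 / 31.2 = 2.09

n ≈ 2.09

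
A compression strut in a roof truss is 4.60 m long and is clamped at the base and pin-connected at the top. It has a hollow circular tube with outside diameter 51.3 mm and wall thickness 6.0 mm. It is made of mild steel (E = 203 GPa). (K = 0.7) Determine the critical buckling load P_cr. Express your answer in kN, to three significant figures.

Inner diameter d_i = 51.3 − 2×6.0 = 39.30 mm
I = π(d_o⁴ − d_i⁴)/64 = π(51.3⁴ − 39.30⁴)/64 = 2.229×10^5 mm⁴
I = 2.229×10^5 mm⁴ = 2.229×10^-7 m⁴
Effective length L_e = K·L = 0.7 × 4.60 = 3.220 m
P_cr = π²EI / L_e² = π² × 203×10⁹ × 2.229×10^-7 / 3.220² = 4.307×10^4 N

P_cr ≈ 43.1 kN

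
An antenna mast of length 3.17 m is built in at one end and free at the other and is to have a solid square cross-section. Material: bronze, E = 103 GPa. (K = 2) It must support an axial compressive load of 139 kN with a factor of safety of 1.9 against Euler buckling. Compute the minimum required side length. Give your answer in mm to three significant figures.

Required P_cr = n·P = 1.9 × 139 = 264.1 kN
L_e = K·L = 2 × 3.17 = 6.340 m
Required I = P_cr·L_e²/(π²E) = 2.641×10^5 × 6.340² / (π² × 1.03×10^11) = 1.044×10^-5 m⁴
I_req = 1.044×10^7 mm⁴
Solid square: I = a⁴/12  ⇒  a = (12I)^(1/4) = (12×1.044×10^7)^(1/4) = 106 mm

a ≈ 106 mm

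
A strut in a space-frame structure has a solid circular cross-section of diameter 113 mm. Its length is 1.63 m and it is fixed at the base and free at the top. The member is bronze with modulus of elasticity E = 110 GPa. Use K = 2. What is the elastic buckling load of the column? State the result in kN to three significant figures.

P_cr ≈ 818 kN

I = πd⁴/64 = π×113⁴/64 = 8.004×10^6 mm⁴
I = 8.004×10^6 mm⁴ = 8.004×10^-6 m⁴
Effective length L_e = K·L = 2 × 1.63 = 3.260 m
P_cr = π²EI / L_e² = π² × 110×10⁹ × 8.004×10^-6 / 3.260² = 8.176×10^5 N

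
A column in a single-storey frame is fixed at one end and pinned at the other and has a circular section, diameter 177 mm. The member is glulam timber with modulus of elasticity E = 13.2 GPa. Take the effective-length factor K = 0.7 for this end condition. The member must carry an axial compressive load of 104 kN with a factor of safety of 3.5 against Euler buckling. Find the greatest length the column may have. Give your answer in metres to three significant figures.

L_max ≈ 5.93 m

I = πd⁴/64 = π×177⁴/64 = 4.818×10^7 mm⁴
I = 4.818×10^-5 m⁴
Required critical load P_cr = n·P = 3.5 × 104 = 364.0 kN = 3.640×10^5 N
From P_cr = π²EI/(K·L)²:  L = (1/K)·√(π²EI/P_cr) = (1/0.7)·√(π²×1.32×10^10×4.818×10^-5/3.640×10^5)
L = 5.93 m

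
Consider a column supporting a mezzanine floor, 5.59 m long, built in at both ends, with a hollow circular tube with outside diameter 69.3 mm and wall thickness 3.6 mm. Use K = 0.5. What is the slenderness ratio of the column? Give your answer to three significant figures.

λ ≈ 120

Inner diameter d_i = 69.3 − 2×3.6 = 62.10 mm
I = π(d_o⁴ − d_i⁴)/64 = π(69.3⁴ − 62.10⁴)/64 = 4.021×10^5 mm⁴
A = 743.0 mm²;  r_min = √(I/A) = √(4.021×10^5/743.0) = 23.26 mm
L_e = K·L = 0.5 × 5.59 m = 2.795 m = 2795.0 mm
λ = L_e / r_min = 2795.0 / 23.26 = 120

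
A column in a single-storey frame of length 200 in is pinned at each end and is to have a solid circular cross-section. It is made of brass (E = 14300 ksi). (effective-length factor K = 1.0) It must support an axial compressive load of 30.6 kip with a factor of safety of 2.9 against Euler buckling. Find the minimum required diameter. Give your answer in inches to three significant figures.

d ≈ 4.76 in

Required P_cr = n·P = 2.9 × 30.6 = 88.74 kip
L_e = K·L = 1 × 200 = 200.0 in
Required I = P_cr·L_e²/(π²E) = 8.874×10^4 × 200.0² / (π² × 1.43×10^7) = 25.15 in⁴
Solid circle: I = πd⁴/64  ⇒  d = (64I/π)^(1/4) = (64×25.15/π)^(1/4) = 4.76 in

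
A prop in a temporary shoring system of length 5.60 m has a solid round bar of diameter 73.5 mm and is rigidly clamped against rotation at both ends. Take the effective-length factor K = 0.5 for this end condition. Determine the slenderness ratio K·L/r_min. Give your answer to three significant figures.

λ ≈ 152

I = πd⁴/64 = π×73.5⁴/64 = 1.433×10^6 mm⁴
A = 4.243×10^3 mm²;  r_min = √(I/A) = √(1.433×10^6/4.243×10^3) = 18.38 mm
L_e = K·L = 0.5 × 5.60 m = 2.800 m = 2800.0 mm
λ = L_e / r_min = 2800.0 / 18.38 = 152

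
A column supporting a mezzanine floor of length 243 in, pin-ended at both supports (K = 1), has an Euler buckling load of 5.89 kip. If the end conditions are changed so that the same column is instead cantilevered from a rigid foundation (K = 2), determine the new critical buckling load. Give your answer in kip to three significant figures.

P_cr ∝ 1/K², so P_cr,new = P_cr,old × (K_old/K_new)² = 5.89 × (1/2)²
= 5.89 × 0.2500 = 1.47 kip

P_cr ≈ 1.47 kip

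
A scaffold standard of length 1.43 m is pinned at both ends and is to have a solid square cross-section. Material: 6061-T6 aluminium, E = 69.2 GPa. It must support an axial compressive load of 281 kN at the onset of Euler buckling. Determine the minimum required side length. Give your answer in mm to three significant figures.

L_e = K·L = 1 × 1.43 = 1.430 m
Required I = P_cr·L_e²/(π²E) = 2.810×10^5 × 1.430² / (π² × 6.92×10^10) = 8.413×10^-7 m⁴
I_req = 8.413×10^5 mm⁴
Solid square: I = a⁴/12  ⇒  a = (12I)^(1/4) = (12×8.413×10^5)^(1/4) = 56.4 mm

a ≈ 56.4 mm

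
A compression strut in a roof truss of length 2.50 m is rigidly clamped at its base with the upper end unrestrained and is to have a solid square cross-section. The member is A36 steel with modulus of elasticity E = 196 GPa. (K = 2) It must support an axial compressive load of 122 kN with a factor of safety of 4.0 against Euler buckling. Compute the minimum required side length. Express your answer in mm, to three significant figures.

a ≈ 93.3 mm

Required P_cr = n·P = 4.0 × 122 = 488.0 kN
L_e = K·L = 2 × 2.50 = 5.000 m
Required I = P_cr·L_e²/(π²E) = 4.880×10^5 × 5.000² / (π² × 1.96×10^11) = 6.307×10^-6 m⁴
I_req = 6.307×10^6 mm⁴
Solid square: I = a⁴/12  ⇒  a = (12I)^(1/4) = (12×6.307×10^6)^(1/4) = 93.3 mm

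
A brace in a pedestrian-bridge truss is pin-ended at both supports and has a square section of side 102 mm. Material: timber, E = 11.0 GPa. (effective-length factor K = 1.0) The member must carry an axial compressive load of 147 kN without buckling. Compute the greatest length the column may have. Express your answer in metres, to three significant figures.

L_max ≈ 2.58 m

I = a⁴/12 = 102⁴/12 = 9.020×10^6 mm⁴
I = 9.020×10^-6 m⁴
At the buckling limit P_cr = P = 1.470×10^5 N
From P_cr = π²EI/(K·L)²:  L = (1/K)·√(π²EI/P_cr) = (1/1)·√(π²×1.10×10^10×9.020×10^-6/1.470×10^5)
L = 2.58 m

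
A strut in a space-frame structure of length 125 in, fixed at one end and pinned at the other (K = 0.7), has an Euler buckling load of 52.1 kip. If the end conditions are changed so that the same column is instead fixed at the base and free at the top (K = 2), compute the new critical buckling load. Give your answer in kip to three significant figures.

P_cr ∝ 1/K², so P_cr,new = P_cr,old × (K_old/K_new)² = 52.1 × (0.7/2)²
= 52.1 × 0.1225 = 6.38 kip

P_cr ≈ 6.38 kip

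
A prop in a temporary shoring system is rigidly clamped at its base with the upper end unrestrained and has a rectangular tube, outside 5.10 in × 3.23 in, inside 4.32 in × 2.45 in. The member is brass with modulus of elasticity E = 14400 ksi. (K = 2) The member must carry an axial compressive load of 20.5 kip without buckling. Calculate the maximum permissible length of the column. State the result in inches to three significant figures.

Weak-axis I_min = (h_o·b_o³ − h_i·b_i³)/12 with b_o = 3.23, b_i = 2.450 in (shorter outer/inner sides).
I_min = (5.10×3.23³ − 4.320×2.450³)/12 = 9.028 in⁴
At the buckling limit P_cr = P = 2.050×10^4 lb
From P_cr = π²EI/(K·L)²:  L = (1/K)·√(π²EI/P_cr) = (1/2)·√(π²×1.44×10^7×9.028/2.050×10^4)
L = 125 in

L_max ≈ 125 in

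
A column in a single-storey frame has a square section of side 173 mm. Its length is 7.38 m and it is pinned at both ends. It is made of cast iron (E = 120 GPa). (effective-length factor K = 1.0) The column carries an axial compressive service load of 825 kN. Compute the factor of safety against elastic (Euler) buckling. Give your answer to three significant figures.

I = a⁴/12 = 173⁴/12 = 7.465×10^7 mm⁴
I = 7.465×10^7 mm⁴ = 7.465×10^-5 m⁴
Effective length L_e = K·L = 1 × 7.38 = 7.380 m
P_cr = π²EI / L_e² = π² × 120×10⁹ × 7.465×10^-5 / 7.380² = 1.623×10^6 N
Factor of safety n = P_cr / P = 1623.2 / 825 = 1.97

n ≈ 1.97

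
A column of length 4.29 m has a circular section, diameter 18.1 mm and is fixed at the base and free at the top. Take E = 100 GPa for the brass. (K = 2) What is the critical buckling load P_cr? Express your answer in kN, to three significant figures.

I = πd⁴/64 = π×18.1⁴/64 = 5.268×10^3 mm⁴
I = 5.268×10^3 mm⁴ = 5.268×10^-9 m⁴
Effective length L_e = K·L = 2 × 4.29 = 8.580 m
P_cr = π²EI / L_e² = π² × 100×10⁹ × 5.268×10^-9 / 8.580² = 70.63 N

P_cr ≈ 0.0706 kN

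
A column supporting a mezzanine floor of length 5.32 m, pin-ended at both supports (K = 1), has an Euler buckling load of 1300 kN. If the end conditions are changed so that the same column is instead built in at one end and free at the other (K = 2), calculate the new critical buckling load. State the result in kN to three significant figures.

P_cr ≈ 325 kN

P_cr ∝ 1/K², so P_cr,new = P_cr,old × (K_old/K_new)² = 1300 × (1/2)²
= 1300 × 0.2500 = 325 kN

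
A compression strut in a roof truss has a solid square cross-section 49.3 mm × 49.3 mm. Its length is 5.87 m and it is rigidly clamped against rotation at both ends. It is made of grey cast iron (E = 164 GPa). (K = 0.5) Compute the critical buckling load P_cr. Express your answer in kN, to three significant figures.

P_cr ≈ 92.5 kN

I = a⁴/12 = 49.3⁴/12 = 4.923×10^5 mm⁴
I = 4.923×10^5 mm⁴ = 4.923×10^-7 m⁴
Effective length L_e = K·L = 0.5 × 5.87 = 2.935 m
P_cr = π²EI / L_e² = π² × 164×10⁹ × 4.923×10^-7 / 2.935² = 9.250×10^4 N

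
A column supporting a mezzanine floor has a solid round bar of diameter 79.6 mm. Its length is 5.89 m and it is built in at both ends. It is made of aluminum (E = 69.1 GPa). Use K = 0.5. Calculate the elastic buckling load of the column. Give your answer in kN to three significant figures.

I = πd⁴/64 = π×79.6⁴/64 = 1.971×10^6 mm⁴
I = 1.971×10^6 mm⁴ = 1.971×10^-6 m⁴
Effective length L_e = K·L = 0.5 × 5.89 = 2.945 m
P_cr = π²EI / L_e² = π² × 69.1×10⁹ × 1.971×10^-6 / 2.945² = 1.550×10^5 N

P_cr ≈ 155 kN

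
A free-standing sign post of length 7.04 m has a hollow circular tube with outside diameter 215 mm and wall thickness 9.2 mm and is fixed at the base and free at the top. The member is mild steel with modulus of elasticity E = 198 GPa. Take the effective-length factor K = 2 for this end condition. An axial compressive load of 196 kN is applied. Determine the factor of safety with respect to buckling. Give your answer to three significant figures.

Inner diameter d_i = 215 − 2×9.2 = 196.6 mm
I = π(d_o⁴ − d_i⁴)/64 = π(215⁴ − 196.6⁴)/64 = 3.155×10^7 mm⁴
I = 3.155×10^7 mm⁴ = 3.155×10^-5 m⁴
Effective length L_e = K·L = 2 × 7.04 = 14.08 m
P_cr = π²EI / L_e² = π² × 198×10⁹ × 3.155×10^-5 / 14.08² = 3.110×10^5 N
Factor of safety n = P_cr / P = 311.04 / 196 = 1.59

n ≈ 1.59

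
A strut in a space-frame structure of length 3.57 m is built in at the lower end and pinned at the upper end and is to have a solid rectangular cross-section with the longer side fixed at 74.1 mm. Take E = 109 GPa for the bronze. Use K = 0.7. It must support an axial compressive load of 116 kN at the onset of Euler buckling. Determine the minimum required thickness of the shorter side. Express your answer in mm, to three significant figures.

L_e = K·L = 0.7 × 3.57 = 2.499 m
Required I = P_cr·L_e²/(π²E) = 1.160×10^5 × 2.499² / (π² × 1.09×10^11) = 6.734×10^-7 m⁴
I_req = 6.734×10^5 mm⁴
Rectangle, weak axis: I_min = h·b³/12 with h = 74.1 mm fixed  ⇒  b = (12I/h)^(1/3) = 47.8 mm

b ≈ 47.8 mm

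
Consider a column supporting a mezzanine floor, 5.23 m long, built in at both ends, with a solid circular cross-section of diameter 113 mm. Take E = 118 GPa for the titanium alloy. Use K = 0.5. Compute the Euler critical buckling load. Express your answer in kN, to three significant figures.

I = πd⁴/64 = π×113⁴/64 = 8.004×10^6 mm⁴
I = 8.004×10^6 mm⁴ = 8.004×10^-6 m⁴
Effective length L_e = K·L = 0.5 × 5.23 = 2.615 m
P_cr = π²EI / L_e² = π² × 118×10⁹ × 8.004×10^-6 / 2.615² = 1.363×10^6 N

P_cr ≈ 1360 kN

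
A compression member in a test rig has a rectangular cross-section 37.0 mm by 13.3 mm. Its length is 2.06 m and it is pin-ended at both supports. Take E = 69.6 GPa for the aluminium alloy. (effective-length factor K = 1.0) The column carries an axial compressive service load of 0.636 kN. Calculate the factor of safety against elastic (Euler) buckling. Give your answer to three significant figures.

n ≈ 1.85

Buckling occurs about the weak axis: I_min = h·b³/12 with b = 13.3 mm (the shorter side).
I_min = 37.0×13.3³/12 = 7.254×10^3 mm⁴
I = 7.254×10^3 mm⁴ = 7.254×10^-9 m⁴
Effective length L_e = K·L = 1 × 2.06 = 2.060 m
P_cr = π²EI / L_e² = π² × 69.6×10⁹ × 7.254×10^-9 / 2.060² = 1.174×10^3 N
Factor of safety n = P_cr / P = 1.1742 / 0.636 = 1.85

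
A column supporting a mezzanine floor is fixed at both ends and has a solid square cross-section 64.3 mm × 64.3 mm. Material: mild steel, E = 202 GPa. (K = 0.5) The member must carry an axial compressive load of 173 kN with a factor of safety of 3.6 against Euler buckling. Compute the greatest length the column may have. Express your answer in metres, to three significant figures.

L_max ≈ 4.27 m

I = a⁴/12 = 64.3⁴/12 = 1.425×10^6 mm⁴
I = 1.425×10^-6 m⁴
Required critical load P_cr = n·P = 3.6 × 173 = 622.8 kN = 6.228×10^5 N
From P_cr = π²EI/(K·L)²:  L = (1/K)·√(π²EI/P_cr) = (1/0.5)·√(π²×2.02×10^11×1.425×10^-6/6.228×10^5)
L = 4.27 m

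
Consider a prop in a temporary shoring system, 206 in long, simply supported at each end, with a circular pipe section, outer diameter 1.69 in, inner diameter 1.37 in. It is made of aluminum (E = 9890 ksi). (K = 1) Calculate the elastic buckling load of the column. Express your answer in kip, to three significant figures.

P_cr ≈ 0.523 kip

d_o = 1.69 in, d_i = 1.37 in
I = π(d_o⁴ − d_i⁴)/64 = π(1.69⁴ − 1.370⁴)/64 = 0.2275 in⁴
Effective length L_e = K·L = 1 × 206 = 206.0 in
P_cr = π²EI / L_e² = π² × 9890×10³ × 0.2275 / 206.0² = 523.3 lb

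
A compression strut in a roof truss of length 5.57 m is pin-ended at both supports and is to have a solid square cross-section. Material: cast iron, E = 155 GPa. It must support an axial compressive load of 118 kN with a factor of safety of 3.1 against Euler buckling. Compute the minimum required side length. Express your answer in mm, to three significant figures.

a ≈ 97.1 mm

Required P_cr = n·P = 3.1 × 118 = 365.8 kN
L_e = K·L = 1 × 5.57 = 5.570 m
Required I = P_cr·L_e²/(π²E) = 3.658×10^5 × 5.570² / (π² × 1.55×10^11) = 7.419×10^-6 m⁴
I_req = 7.419×10^6 mm⁴
Solid square: I = a⁴/12  ⇒  a = (12I)^(1/4) = (12×7.419×10^6)^(1/4) = 97.1 mm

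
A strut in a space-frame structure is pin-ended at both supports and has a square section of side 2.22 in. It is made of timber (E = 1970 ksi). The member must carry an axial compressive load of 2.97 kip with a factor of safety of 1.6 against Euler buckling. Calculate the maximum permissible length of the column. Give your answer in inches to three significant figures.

I = a⁴/12 = 2.22⁴/12 = 2.024 in⁴
Required critical load P_cr = n·P = 1.6 × 2.97 = 4.752 kip = 4.752×10^3 lb
From P_cr = π²EI/(K·L)²:  L = (1/K)·√(π²EI/P_cr) = (1/1)·√(π²×1.97×10^6×2.024/4.752×10^3)
L = 91.0 in

L_max ≈ 91.0 in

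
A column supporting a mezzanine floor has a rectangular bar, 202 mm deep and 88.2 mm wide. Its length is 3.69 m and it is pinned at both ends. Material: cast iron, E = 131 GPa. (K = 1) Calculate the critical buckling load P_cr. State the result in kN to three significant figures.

Buckling occurs about the weak axis: I_min = h·b³/12 with b = 88.2 mm (the shorter side).
I_min = 202×88.2³/12 = 1.155×10^7 mm⁴
I = 1.155×10^7 mm⁴ = 1.155×10^-5 m⁴
Effective length L_e = K·L = 1 × 3.69 = 3.690 m
P_cr = π²EI / L_e² = π² × 131×10⁹ × 1.155×10^-5 / 3.690² = 1.097×10^6 N

P_cr ≈ 1100 kN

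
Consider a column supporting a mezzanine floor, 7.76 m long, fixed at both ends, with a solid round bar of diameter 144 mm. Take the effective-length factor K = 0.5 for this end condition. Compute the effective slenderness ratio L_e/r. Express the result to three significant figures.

λ ≈ 108

I = πd⁴/64 = π×144⁴/64 = 2.111×10^7 mm⁴
A = 1.629×10^4 mm²;  r_min = √(I/A) = √(2.111×10^7/1.629×10^4) = 36.00 mm
L_e = K·L = 0.5 × 7.76 m = 3.880 m = 3880.0 mm
λ = L_e / r_min = 3880.0 / 36.00 = 108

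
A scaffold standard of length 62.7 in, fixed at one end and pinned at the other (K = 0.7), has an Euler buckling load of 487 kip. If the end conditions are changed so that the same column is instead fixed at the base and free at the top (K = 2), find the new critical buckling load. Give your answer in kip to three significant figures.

P_cr ∝ 1/K², so P_cr,new = P_cr,old × (K_old/K_new)² = 487 × (0.7/2)²
= 487 × 0.1225 = 59.7 kip

P_cr ≈ 59.7 kip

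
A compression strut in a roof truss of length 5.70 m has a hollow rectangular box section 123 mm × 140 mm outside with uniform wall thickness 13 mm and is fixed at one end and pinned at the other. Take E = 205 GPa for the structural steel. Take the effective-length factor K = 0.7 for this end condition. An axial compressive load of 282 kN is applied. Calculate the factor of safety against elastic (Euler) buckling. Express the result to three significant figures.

Inner dimensions: h_i = 140 − 2×13 = 114.0 mm, b_i = 123 − 2×13 = 97.00 mm
Weak-axis I_min = (h_o·b_o³ − h_i·b_i³)/12 with b_o = 123, b_i = 97.00 mm (shorter outer/inner sides).
I_min = (140×123³ − 114.0×97.00³)/12 = 1.304×10^7 mm⁴
I = 1.304×10^7 mm⁴ = 1.304×10^-5 m⁴
Effective length L_e = K·L = 0.7 × 5.70 = 3.990 m
P_cr = π²EI / L_e² = π² × 205×10⁹ × 1.304×10^-5 / 3.990² = 1.657×10^6 N
Factor of safety n = P_cr / P = 1657.2 / 282 = 5.88

n ≈ 5.88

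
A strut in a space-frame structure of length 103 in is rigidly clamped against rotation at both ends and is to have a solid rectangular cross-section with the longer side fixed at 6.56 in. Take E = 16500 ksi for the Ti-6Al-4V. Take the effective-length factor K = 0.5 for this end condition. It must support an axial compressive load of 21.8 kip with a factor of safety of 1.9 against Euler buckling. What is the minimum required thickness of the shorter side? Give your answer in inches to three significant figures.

b ≈ 1.07 in

Required P_cr = n·P = 1.9 × 21.8 = 41.42 kip
L_e = K·L = 0.5 × 103 = 51.50 in
Required I = P_cr·L_e²/(π²E) = 4.142×10^4 × 51.50² / (π² × 1.65×10^7) = 0.6746 in⁴
Rectangle, weak axis: I_min = h·b³/12 with h = 6.56 in fixed  ⇒  b = (12I/h)^(1/3) = 1.07 in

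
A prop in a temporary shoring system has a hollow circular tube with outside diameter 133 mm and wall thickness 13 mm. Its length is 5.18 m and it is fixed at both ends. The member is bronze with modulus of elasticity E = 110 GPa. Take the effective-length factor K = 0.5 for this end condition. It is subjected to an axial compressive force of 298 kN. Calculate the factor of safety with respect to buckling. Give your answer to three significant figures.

n ≈ 4.85

Inner diameter d_i = 133 − 2×13 = 107.0 mm
I = π(d_o⁴ − d_i⁴)/64 = π(133⁴ − 107.0⁴)/64 = 8.925×10^6 mm⁴
I = 8.925×10^6 mm⁴ = 8.925×10^-6 m⁴
Effective length L_e = K·L = 0.5 × 5.18 = 2.590 m
P_cr = π²EI / L_e² = π² × 110×10⁹ × 8.925×10^-6 / 2.590² = 1.444×10^6 N
Factor of safety n = P_cr / P = 1444.5 / 298 = 4.85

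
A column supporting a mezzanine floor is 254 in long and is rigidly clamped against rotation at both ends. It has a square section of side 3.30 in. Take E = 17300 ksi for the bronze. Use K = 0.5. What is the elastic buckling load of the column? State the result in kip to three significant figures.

I = a⁴/12 = 3.30⁴/12 = 9.883 in⁴
Effective length L_e = K·L = 0.5 × 254 = 127.0 in
P_cr = π²EI / L_e² = π² × 17300×10³ × 9.883 / 127.0² = 1.046×10^5 lb

P_cr ≈ 105 kip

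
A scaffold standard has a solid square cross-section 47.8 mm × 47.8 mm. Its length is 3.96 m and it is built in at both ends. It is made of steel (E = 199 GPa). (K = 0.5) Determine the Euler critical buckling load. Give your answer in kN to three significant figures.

P_cr ≈ 218 kN

I = a⁴/12 = 47.8⁴/12 = 4.350×10^5 mm⁴
I = 4.350×10^5 mm⁴ = 4.350×10^-7 m⁴
Effective length L_e = K·L = 0.5 × 3.96 = 1.980 m
P_cr = π²EI / L_e² = π² × 199×10⁹ × 4.350×10^-7 / 1.980² = 2.179×10^5 N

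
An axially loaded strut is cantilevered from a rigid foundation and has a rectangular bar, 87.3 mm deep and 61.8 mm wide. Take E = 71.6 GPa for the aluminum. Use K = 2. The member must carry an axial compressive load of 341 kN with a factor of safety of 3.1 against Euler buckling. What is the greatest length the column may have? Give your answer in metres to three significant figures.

Buckling occurs about the weak axis: I_min = h·b³/12 with b = 61.8 mm (the shorter side).
I_min = 87.3×61.8³/12 = 1.717×10^6 mm⁴
I = 1.717×10^-6 m⁴
Required critical load P_cr = n·P = 3.1 × 341 = 1057 kN = 1.057×10^6 N
From P_cr = π²EI/(K·L)²:  L = (1/K)·√(π²EI/P_cr) = (1/2)·√(π²×7.16×10^10×1.717×10^-6/1.057×10^6)
L = 0.536 m

L_max ≈ 0.536 m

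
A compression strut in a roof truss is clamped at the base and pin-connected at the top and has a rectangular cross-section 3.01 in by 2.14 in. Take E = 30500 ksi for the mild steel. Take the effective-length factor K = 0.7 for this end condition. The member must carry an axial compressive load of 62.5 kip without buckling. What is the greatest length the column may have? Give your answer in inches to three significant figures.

L_max ≈ 155 in

Buckling occurs about the weak axis: I_min = h·b³/12 with b = 2.14 in (the shorter side).
I_min = 3.01×2.14³/12 = 2.458 in⁴
At the buckling limit P_cr = P = 6.250×10^4 lb
From P_cr = π²EI/(K·L)²:  L = (1/K)·√(π²EI/P_cr) = (1/0.7)·√(π²×3.05×10^7×2.458/6.250×10^4)
L = 155 in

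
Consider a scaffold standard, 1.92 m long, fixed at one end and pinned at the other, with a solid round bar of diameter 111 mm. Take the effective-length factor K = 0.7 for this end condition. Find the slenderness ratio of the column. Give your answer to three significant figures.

λ ≈ 48.4

For a solid circle r = d/4 = 111/4 = 27.75 mm
L_e = K·L = 0.7 × 1.92 m = 1.344 m = 1344.0 mm
λ = L_e / r_min = 1344.0 / 27.75 = 48.4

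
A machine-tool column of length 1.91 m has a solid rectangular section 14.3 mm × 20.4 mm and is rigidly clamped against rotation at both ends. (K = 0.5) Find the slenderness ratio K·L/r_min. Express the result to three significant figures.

λ ≈ 231

For a rectangle r_min = b/√12 = 14.3/√12 = 4.128 mm
L_e = K·L = 0.5 × 1.91 m = 0.9550 m = 955.00 mm
λ = L_e / r_min = 955.00 / 4.128 = 231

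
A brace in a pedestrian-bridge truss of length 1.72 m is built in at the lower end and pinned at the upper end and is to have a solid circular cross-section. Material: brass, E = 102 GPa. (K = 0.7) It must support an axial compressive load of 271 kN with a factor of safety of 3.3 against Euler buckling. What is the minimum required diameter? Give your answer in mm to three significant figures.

Required P_cr = n·P = 3.3 × 271 = 894.3 kN
L_e = K·L = 0.7 × 1.72 = 1.204 m
Required I = P_cr·L_e²/(π²E) = 8.943×10^5 × 1.204² / (π² × 1.02×10^11) = 1.288×10^-6 m⁴
I_req = 1.288×10^6 mm⁴
Solid circle: I = πd⁴/64  ⇒  d = (64I/π)^(1/4) = (64×1.288×10^6/π)^(1/4) = 71.6 mm

d ≈ 71.6 mm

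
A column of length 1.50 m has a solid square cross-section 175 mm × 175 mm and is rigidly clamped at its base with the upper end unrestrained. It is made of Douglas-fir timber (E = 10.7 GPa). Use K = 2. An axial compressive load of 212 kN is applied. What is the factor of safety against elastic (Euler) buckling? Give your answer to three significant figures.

I = a⁴/12 = 175⁴/12 = 7.816×10^7 mm⁴
I = 7.816×10^7 mm⁴ = 7.816×10^-5 m⁴
Effective length L_e = K·L = 2 × 1.50 = 3.000 m
P_cr = π²EI / L_e² = π² × 10.7×10⁹ × 7.816×10^-5 / 3.000² = 9.171×10^5 N
Factor of safety n = P_cr / P = 917.09 / 212 = 4.33

n ≈ 4.33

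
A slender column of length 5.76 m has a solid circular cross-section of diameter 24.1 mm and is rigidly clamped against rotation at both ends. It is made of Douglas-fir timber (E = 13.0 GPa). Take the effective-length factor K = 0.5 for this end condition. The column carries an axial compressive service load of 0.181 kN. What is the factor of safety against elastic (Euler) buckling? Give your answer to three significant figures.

n ≈ 1.42

I = πd⁴/64 = π×24.1⁴/64 = 1.656×10^4 mm⁴
I = 1.656×10^4 mm⁴ = 1.656×10^-8 m⁴
Effective length L_e = K·L = 0.5 × 5.76 = 2.880 m
P_cr = π²EI / L_e² = π² × 13.0×10⁹ × 1.656×10^-8 / 2.880² = 256.2 N
Factor of safety n = P_cr / P = 0.25615 / 0.181 = 1.42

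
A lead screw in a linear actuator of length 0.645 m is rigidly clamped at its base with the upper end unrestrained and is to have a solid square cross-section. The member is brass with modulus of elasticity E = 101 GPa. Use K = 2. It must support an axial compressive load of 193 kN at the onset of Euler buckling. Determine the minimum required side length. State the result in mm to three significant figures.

a ≈ 44.3 mm

L_e = K·L = 2 × 0.645 = 1.290 m
Required I = P_cr·L_e²/(π²E) = 1.930×10^5 × 1.290² / (π² × 1.01×10^11) = 3.222×10^-7 m⁴
I_req = 3.222×10^5 mm⁴
Solid square: I = a⁴/12  ⇒  a = (12I)^(1/4) = (12×3.222×10^5)^(1/4) = 44.3 mm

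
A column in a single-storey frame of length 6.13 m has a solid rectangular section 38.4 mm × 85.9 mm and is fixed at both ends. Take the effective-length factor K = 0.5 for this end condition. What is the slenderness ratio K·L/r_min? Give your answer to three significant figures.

Buckling occurs about the weak axis: I_min = h·b³/12 with b = 38.4 mm (the shorter side).
I_min = 85.9×38.4³/12 = 4.053×10^5 mm⁴
A = 3.299×10^3 mm²;  r_min = √(I/A) = √(4.053×10^5/3.299×10^3) = 11.09 mm
L_e = K·L = 0.5 × 6.13 m = 3.065 m = 3065.0 mm
λ = L_e / r_min = 3065.0 / 11.09 = 276

λ ≈ 276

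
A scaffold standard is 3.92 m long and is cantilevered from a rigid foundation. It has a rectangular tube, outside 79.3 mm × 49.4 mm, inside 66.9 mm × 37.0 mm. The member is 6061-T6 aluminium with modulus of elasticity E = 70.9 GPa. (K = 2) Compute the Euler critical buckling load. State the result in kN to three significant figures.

Weak-axis I_min = (h_o·b_o³ − h_i·b_i³)/12 with b_o = 49.4, b_i = 37.00 mm (shorter outer/inner sides).
I_min = (79.3×49.4³ − 66.90×37.00³)/12 = 5.143×10^5 mm⁴
I = 5.143×10^5 mm⁴ = 5.143×10^-7 m⁴
Effective length L_e = K·L = 2 × 3.92 = 7.840 m
P_cr = π²EI / L_e² = π² × 70.9×10⁹ × 5.143×10^-7 / 7.840² = 5.855×10^3 N

P_cr ≈ 5.85 kN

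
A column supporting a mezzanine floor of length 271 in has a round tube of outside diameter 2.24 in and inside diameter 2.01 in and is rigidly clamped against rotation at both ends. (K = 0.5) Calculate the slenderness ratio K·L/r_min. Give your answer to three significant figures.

λ ≈ 180

d_o = 2.24 in, d_i = 2.01 in
I = π(d_o⁴ − d_i⁴)/64 = π(2.24⁴ − 2.010⁴)/64 = 0.4346 in⁴
A = 0.7677 in²;  r_min = √(I/A) = √(0.4346/0.7677) = 0.7524 in
L_e = K·L = 0.5 × 271 = 135.5 in
λ = L_e / r_min = 135.50 / 0.7524 = 180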